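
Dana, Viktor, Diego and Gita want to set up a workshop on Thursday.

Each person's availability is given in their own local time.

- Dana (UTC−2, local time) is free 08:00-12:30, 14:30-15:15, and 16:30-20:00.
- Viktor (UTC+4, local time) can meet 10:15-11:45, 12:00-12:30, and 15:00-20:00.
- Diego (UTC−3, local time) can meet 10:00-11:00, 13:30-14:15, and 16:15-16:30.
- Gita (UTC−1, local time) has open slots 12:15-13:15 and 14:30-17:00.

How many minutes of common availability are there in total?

Dana → UTC: 10:00–14:30, 16:30–17:15, 18:30–22:00.
Viktor → UTC: 06:15–07:45, 08:00–08:30, 11:00–16:00.
Diego → UTC: 13:00–14:00, 16:30–17:15, 19:15–19:30.
Gita → UTC: 13:15–14:15, 15:30–18:00.
Dana ∩ Viktor: 11:00–14:30.
Dana ∩ Viktor ∩ Diego: 13:00–14:00.
Dana ∩ Viktor ∩ Diego ∩ Gita: 13:15–14:00.
Total common minutes: 45.

45 minutes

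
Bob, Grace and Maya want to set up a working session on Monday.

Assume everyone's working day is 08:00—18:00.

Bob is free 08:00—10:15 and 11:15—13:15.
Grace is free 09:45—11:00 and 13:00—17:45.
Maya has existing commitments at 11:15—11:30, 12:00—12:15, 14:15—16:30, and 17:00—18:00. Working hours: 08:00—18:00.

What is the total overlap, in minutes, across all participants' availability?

Maya free within 08:00–18:00: 08:00–11:15, 11:30–12:00, 12:15–14:15, 16:30–17:00.
Bob ∩ Grace: 09:45–10:15, 13:00–13:15.
Bob ∩ Grace ∩ Maya: 09:45–10:15, 13:00–13:15.
Total common minutes: 30 + 15 = 45.

45 minutes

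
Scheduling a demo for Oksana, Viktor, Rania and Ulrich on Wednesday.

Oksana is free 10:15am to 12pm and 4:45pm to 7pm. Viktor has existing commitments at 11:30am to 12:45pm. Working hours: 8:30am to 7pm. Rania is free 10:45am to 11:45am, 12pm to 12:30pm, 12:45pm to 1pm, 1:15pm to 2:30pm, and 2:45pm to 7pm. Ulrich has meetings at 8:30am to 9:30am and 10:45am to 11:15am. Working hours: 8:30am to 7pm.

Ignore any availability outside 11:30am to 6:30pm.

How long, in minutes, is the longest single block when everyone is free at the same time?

Viktor free within 08:30–19:00: 08:30–11:30, 12:45–19:00.
Ulrich free within 08:30–19:00: 09:30–10:45, 11:15–19:00.
Oksana ∩ Viktor: 10:15–11:30, 16:45–19:00.
Oksana ∩ Viktor ∩ Rania: 10:45–11:30, 16:45–19:00.
Oksana ∩ Viktor ∩ Rania ∩ Ulrich: 11:15–11:30, 16:45–19:00.
Restricted to 11:30–18:30: 16:45–18:30.
Single common window of 105 minutes.

105 minutes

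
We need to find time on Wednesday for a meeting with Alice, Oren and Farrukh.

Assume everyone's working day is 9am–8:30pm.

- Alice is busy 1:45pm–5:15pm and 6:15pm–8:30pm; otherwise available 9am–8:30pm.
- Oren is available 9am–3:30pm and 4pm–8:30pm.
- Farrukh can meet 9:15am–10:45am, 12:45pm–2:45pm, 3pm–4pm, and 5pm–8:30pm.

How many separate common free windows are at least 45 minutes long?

Alice free within 09:00–20:30: 09:00–13:45, 17:15–18:15.
Alice ∩ Oren: 09:00–13:45, 17:15–18:15.
Alice ∩ Oren ∩ Farrukh: 09:15–10:45, 12:45–13:45, 17:15–18:15.
Windows ≥ 45 min: 09:15–10:45, 12:45–13:45, 17:15–18:15.
That's 3 windows.

3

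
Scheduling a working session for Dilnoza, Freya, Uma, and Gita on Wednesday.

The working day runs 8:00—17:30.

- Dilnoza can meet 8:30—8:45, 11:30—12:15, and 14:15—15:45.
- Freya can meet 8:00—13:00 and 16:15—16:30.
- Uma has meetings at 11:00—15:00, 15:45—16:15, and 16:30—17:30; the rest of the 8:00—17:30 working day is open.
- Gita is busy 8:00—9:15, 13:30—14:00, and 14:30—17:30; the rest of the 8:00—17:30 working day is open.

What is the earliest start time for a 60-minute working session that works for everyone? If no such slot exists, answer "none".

none

Uma free within 08:00–17:30: 08:00–11:00, 15:00–15:45, 16:15–16:30.
Gita free within 08:00–17:30: 09:15–13:30, 14:00–14:30.
Dilnoza ∩ Freya: 08:30–08:45, 11:30–12:15.
Dilnoza ∩ Freya ∩ Uma: 08:30–08:45.
Dilnoza ∩ Freya ∩ Uma ∩ Gita: (none).
Windows ≥ 60 min: (none).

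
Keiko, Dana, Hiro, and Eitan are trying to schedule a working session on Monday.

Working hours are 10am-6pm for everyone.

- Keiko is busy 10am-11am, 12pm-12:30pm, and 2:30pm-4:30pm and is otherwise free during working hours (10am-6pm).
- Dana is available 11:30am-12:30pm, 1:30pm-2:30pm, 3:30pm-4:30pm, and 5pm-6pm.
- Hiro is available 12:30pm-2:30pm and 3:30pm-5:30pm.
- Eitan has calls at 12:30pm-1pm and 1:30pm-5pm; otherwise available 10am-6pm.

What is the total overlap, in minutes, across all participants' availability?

30 minutes

Keiko free within 10:00–18:00: 11:00–12:00, 12:30–14:30, 16:30–18:00.
Eitan free within 10:00–18:00: 10:00–12:30, 13:00–13:30, 17:00–18:00.
Keiko ∩ Dana: 11:30–12:00, 13:30–14:30, 17:00–18:00.
Keiko ∩ Dana ∩ Hiro: 13:30–14:30, 17:00–17:30.
Keiko ∩ Dana ∩ Hiro ∩ Eitan: 17:00–17:30.
Total common minutes: 30.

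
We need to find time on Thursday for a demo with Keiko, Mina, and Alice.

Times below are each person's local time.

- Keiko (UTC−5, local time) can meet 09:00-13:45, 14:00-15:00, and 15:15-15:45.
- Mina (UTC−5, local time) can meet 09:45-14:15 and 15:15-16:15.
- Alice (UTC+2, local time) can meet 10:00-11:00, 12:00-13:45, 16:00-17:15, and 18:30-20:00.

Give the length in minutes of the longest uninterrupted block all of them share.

Keiko → UTC: 14:00–18:45, 19:00–20:00, 20:15–20:45.
Mina → UTC: 14:45–19:15, 20:15–21:15.
Alice → UTC: 08:00–09:00, 10:00–11:45, 14:00–15:15, 16:30–18:00.
Keiko ∩ Mina: 14:45–18:45, 19:00–19:15, 20:15–20:45.
Keiko ∩ Mina ∩ Alice: 14:45–15:15, 16:30–18:00.
Common window lengths: 30, 90 min; longest is 90.

90 minutes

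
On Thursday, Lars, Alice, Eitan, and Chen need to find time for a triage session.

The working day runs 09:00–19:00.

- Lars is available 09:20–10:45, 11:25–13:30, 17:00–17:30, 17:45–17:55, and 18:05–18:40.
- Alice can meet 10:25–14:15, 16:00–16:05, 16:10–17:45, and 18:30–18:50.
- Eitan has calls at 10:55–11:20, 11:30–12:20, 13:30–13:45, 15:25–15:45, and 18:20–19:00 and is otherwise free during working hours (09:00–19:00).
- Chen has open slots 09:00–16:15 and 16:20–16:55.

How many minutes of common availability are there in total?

95 minutes

Eitan free within 09:00–19:00: 09:00–10:55, 11:20–11:30, 12:20–13:30, 13:45–15:25, 15:45–18:20.
Lars ∩ Alice: 10:25–10:45, 11:25–13:30, 17:00–17:30, 18:30–18:40.
Lars ∩ Alice ∩ Eitan: 10:25–10:45, 11:25–11:30, 12:20–13:30, 17:00–17:30.
Lars ∩ Alice ∩ Eitan ∩ Chen: 10:25–10:45, 11:25–11:30, 12:20–13:30.
Total common minutes: 20 + 5 + 70 = 95.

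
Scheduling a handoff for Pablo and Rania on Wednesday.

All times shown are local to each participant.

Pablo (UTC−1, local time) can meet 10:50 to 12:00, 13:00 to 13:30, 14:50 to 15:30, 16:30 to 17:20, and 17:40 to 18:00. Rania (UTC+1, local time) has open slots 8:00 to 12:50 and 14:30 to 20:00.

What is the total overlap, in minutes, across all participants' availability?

Pablo → UTC: 11:50–13:00, 14:00–14:30, 15:50–16:30, 17:30–18:20, 18:40–19:00.
Rania → UTC: 07:00–11:50, 13:30–19:00.
Pablo ∩ Rania: 14:00–14:30, 15:50–16:30, 17:30–18:20, 18:40–19:00.
Total common minutes: 30 + 40 + 50 + 20 = 140.

140 minutes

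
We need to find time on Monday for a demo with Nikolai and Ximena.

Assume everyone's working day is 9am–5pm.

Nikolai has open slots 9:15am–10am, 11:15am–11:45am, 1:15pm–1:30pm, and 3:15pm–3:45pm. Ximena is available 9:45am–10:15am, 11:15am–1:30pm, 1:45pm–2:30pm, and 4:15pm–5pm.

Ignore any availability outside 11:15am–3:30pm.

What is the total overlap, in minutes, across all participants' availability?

45 minutes

Nikolai ∩ Ximena: 09:45–10:00, 11:15–11:45, 13:15–13:30.
Restricted to 11:15–15:30: 11:15–11:45, 13:15–13:30.
Total common minutes: 30 + 15 = 45.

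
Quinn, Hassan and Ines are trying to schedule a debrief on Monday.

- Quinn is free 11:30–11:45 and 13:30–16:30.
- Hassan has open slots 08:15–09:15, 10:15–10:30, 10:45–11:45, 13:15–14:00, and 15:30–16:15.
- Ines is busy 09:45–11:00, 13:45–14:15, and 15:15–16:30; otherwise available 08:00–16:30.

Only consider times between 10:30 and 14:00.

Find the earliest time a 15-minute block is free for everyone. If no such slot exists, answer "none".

Ines free within 08:00–16:30: 08:00–09:45, 11:00–13:45, 14:15–15:15.
Quinn ∩ Hassan: 11:30–11:45, 13:30–14:00, 15:30–16:15.
Quinn ∩ Hassan ∩ Ines: 11:30–11:45, 13:30–13:45.
Restricted to 10:30–14:00: 11:30–11:45, 13:30–13:45.
Windows ≥ 15 min: 11:30–11:45, 13:30–13:45.
Earliest such window starts at 11:30.

11:30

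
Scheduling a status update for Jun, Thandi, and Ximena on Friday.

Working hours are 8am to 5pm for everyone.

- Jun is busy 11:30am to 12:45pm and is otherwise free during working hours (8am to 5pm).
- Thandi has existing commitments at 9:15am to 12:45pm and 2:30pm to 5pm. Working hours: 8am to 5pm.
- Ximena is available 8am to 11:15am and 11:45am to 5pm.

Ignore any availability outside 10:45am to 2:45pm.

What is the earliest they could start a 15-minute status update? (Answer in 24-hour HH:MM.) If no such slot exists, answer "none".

Jun free within 08:00–17:00: 08:00–11:30, 12:45–17:00.
Thandi free within 08:00–17:00: 08:00–09:15, 12:45–14:30.
Jun ∩ Thandi: 08:00–09:15, 12:45–14:30.
Jun ∩ Thandi ∩ Ximena: 08:00–09:15, 12:45–14:30.
Restricted to 10:45–14:45: 12:45–14:30.
Windows ≥ 15 min: 12:45–14:30.
Earliest such window starts at 12:45.

12:45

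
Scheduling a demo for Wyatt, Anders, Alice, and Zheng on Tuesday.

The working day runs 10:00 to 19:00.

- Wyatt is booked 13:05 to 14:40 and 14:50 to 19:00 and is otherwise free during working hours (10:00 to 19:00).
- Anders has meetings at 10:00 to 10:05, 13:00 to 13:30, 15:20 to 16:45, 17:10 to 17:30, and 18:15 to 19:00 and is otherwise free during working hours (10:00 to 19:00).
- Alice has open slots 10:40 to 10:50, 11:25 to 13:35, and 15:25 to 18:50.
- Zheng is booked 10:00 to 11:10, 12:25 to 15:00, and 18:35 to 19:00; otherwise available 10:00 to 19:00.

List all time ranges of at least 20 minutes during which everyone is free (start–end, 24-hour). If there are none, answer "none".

Wyatt free within 10:00–19:00: 10:00–13:05, 14:40–14:50.
Anders free within 10:00–19:00: 10:05–13:00, 13:30–15:20, 16:45–17:10, 17:30–18:15.
Zheng free within 10:00–19:00: 11:10–12:25, 15:00–18:35.
Wyatt ∩ Anders: 10:05–13:00, 14:40–14:50.
Wyatt ∩ Anders ∩ Alice: 10:40–10:50, 11:25–13:00.
Wyatt ∩ Anders ∩ Alice ∩ Zheng: 11:25–12:25.
Windows ≥ 20 min: 11:25–12:25.

11:25–12:25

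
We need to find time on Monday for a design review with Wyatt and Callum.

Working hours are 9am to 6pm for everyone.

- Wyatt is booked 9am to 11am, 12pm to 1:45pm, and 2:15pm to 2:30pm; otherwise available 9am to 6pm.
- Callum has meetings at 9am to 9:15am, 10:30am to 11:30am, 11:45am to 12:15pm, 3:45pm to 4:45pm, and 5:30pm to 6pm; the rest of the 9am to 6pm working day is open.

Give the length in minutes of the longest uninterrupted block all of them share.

Wyatt free within 09:00–18:00: 11:00–12:00, 13:45–14:15, 14:30–18:00.
Callum free within 09:00–18:00: 09:15–10:30, 11:30–11:45, 12:15–15:45, 16:45–17:30.
Wyatt ∩ Callum: 11:30–11:45, 13:45–14:15, 14:30–15:45, 16:45–17:30.
Common window lengths: 15, 30, 75, 45 min; longest is 75.

75 minutes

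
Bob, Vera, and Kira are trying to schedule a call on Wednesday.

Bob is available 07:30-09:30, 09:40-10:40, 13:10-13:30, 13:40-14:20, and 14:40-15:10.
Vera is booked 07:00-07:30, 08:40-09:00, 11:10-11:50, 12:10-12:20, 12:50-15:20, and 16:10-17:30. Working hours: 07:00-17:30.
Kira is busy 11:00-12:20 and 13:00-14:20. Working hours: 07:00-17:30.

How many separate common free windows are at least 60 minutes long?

Vera free within 07:00–17:30: 07:30–08:40, 09:00–11:10, 11:50–12:10, 12:20–12:50, 15:20–16:10.
Kira free within 07:00–17:30: 07:00–11:00, 12:20–13:00, 14:20–17:30.
Bob ∩ Vera: 07:30–08:40, 09:00–09:30, 09:40–10:40.
Bob ∩ Vera ∩ Kira: 07:30–08:40, 09:00–09:30, 09:40–10:40.
Windows ≥ 60 min: 07:30–08:40, 09:40–10:40.
That's 2 windows.

2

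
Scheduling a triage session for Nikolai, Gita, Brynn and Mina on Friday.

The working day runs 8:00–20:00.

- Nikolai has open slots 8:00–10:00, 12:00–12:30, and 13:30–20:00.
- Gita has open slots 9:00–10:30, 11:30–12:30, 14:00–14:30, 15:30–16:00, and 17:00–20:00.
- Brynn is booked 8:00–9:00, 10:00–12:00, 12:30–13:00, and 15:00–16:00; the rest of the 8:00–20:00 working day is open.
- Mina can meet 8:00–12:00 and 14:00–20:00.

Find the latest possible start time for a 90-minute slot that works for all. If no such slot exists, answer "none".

18:30

Brynn free within 08:00–20:00: 09:00–10:00, 12:00–12:30, 13:00–15:00, 16:00–20:00.
Nikolai ∩ Gita: 09:00–10:00, 12:00–12:30, 14:00–14:30, 15:30–16:00, 17:00–20:00.
Nikolai ∩ Gita ∩ Brynn: 09:00–10:00, 12:00–12:30, 14:00–14:30, 17:00–20:00.
Nikolai ∩ Gita ∩ Brynn ∩ Mina: 09:00–10:00, 14:00–14:30, 17:00–20:00.
Windows ≥ 90 min: 17:00–20:00.
Latest start in the last window 17:00–20:00 is 20:00 − 90 min = 18:30.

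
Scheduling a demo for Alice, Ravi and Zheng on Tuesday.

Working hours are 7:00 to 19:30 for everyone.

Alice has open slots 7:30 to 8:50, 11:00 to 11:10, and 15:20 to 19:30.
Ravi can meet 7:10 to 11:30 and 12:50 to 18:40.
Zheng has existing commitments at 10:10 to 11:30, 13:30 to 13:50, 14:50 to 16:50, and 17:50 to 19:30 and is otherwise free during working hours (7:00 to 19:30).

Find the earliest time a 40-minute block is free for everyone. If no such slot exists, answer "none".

Zheng free within 07:00–19:30: 07:00–10:10, 11:30–13:30, 13:50–14:50, 16:50–17:50.
Alice ∩ Ravi: 07:30–08:50, 11:00–11:10, 15:20–18:40.
Alice ∩ Ravi ∩ Zheng: 07:30–08:50, 16:50–17:50.
Windows ≥ 40 min: 07:30–08:50, 16:50–17:50.
Earliest such window starts at 07:30.

07:30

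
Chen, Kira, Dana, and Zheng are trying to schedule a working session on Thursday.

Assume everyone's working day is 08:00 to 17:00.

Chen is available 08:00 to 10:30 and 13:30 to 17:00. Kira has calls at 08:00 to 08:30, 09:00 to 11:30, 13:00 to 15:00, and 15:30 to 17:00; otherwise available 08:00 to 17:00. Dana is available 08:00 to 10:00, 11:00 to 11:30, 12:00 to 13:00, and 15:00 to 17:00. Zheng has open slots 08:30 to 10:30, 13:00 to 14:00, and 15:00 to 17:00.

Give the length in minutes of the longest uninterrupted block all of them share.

Kira free within 08:00–17:00: 08:30–09:00, 11:30–13:00, 15:00–15:30.
Chen ∩ Kira: 08:30–09:00, 15:00–15:30.
Chen ∩ Kira ∩ Dana: 08:30–09:00, 15:00–15:30.
Chen ∩ Kira ∩ Dana ∩ Zheng: 08:30–09:00, 15:00–15:30.
Common window lengths: 30, 30 min; longest is 30.

30 minutes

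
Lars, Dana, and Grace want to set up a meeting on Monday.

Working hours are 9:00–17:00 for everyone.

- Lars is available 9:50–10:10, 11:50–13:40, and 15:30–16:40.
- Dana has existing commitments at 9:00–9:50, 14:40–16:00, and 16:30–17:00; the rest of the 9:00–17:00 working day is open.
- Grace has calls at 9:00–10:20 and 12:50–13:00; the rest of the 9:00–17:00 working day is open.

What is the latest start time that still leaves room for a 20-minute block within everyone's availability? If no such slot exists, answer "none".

16:10

Dana free within 09:00–17:00: 09:50–14:40, 16:00–16:30.
Grace free within 09:00–17:00: 10:20–12:50, 13:00–17:00.
Lars ∩ Dana: 09:50–10:10, 11:50–13:40, 16:00–16:30.
Lars ∩ Dana ∩ Grace: 11:50–12:50, 13:00–13:40, 16:00–16:30.
Windows ≥ 20 min: 11:50–12:50, 13:00–13:40, 16:00–16:30.
Latest start in the last window 16:00–16:30 is 16:30 − 20 min = 16:10.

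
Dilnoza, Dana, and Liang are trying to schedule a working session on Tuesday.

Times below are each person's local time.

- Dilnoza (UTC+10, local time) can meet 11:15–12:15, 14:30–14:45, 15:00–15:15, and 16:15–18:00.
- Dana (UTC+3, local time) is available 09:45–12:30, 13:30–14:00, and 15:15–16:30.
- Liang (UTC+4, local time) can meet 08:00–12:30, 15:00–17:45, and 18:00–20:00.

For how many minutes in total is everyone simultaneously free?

Dilnoza → UTC: 01:15–02:15, 04:30–04:45, 05:00–05:15, 06:15–08:00.
Dana → UTC: 06:45–09:30, 10:30–11:00, 12:15–13:30.
Liang → UTC: 04:00–08:30, 11:00–13:45, 14:00–16:00.
Dilnoza ∩ Dana: 06:45–08:00.
Dilnoza ∩ Dana ∩ Liang: 06:45–08:00.
Total common minutes: 75.

75 minutes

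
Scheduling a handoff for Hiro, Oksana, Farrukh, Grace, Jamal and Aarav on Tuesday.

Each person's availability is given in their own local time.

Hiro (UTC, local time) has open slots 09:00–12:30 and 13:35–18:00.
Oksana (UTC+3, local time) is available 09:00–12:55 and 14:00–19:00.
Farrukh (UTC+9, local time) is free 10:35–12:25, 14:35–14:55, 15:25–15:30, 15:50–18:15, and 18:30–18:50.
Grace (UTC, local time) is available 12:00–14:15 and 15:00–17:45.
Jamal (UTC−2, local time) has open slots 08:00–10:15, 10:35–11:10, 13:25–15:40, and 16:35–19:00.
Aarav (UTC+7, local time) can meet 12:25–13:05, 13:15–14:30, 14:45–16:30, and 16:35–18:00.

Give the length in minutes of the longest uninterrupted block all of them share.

Hiro → UTC: 09:00–12:30, 13:35–18:00.
Oksana → UTC: 06:00–09:55, 11:00–16:00.
Farrukh → UTC: 01:35–03:25, 05:35–05:55, 06:25–06:30, 06:50–09:15, 09:30–09:50.
Grace → UTC: 12:00–14:15, 15:00–17:45.
Jamal → UTC: 10:00–12:15, 12:35–13:10, 15:25–17:40, 18:35–21:00.
Aarav → UTC: 05:25–06:05, 06:15–07:30, 07:45–09:30, 09:35–11:00.
Hiro ∩ Oksana: 09:00–09:55, 11:00–12:30, 13:35–16:00.
Hiro ∩ Oksana ∩ Farrukh: 09:00–09:15, 09:30–09:50.
Hiro ∩ Oksana ∩ Farrukh ∩ Grace: (none).
Hiro ∩ Oksana ∩ Farrukh ∩ Grace ∩ Jamal: (none).
Hiro ∩ Oksana ∩ Farrukh ∩ Grace ∩ Jamal ∩ Aarav: (none).
No common window.

0 minutes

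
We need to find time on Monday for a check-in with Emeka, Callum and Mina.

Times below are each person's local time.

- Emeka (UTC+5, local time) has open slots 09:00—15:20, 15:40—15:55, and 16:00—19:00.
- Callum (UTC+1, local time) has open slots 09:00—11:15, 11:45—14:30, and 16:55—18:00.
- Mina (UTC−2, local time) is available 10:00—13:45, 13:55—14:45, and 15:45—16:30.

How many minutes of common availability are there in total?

Emeka → UTC: 04:00–10:20, 10:40–10:55, 11:00–14:00.
Callum → UTC: 08:00–10:15, 10:45–13:30, 15:55–17:00.
Mina → UTC: 12:00–15:45, 15:55–16:45, 17:45–18:30.
Emeka ∩ Callum: 08:00–10:15, 10:45–10:55, 11:00–13:30.
Emeka ∩ Callum ∩ Mina: 12:00–13:30.
Total common minutes: 90.

90 minutes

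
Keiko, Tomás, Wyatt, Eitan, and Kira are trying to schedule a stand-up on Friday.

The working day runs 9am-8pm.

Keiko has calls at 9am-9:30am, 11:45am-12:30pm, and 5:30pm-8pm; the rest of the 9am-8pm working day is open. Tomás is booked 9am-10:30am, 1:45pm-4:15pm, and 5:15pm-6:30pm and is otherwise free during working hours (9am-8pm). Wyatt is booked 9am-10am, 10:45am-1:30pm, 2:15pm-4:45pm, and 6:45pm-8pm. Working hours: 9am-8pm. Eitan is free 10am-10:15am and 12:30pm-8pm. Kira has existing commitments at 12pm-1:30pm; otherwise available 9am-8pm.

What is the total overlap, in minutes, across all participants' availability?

45 minutes

Keiko free within 09:00–20:00: 09:30–11:45, 12:30–17:30.
Tomás free within 09:00–20:00: 10:30–13:45, 16:15–17:15, 18:30–20:00.
Wyatt free within 09:00–20:00: 10:00–10:45, 13:30–14:15, 16:45–18:45.
Kira free within 09:00–20:00: 09:00–12:00, 13:30–20:00.
Keiko ∩ Tomás: 10:30–11:45, 12:30–13:45, 16:15–17:15.
Keiko ∩ Tomás ∩ Wyatt: 10:30–10:45, 13:30–13:45, 16:45–17:15.
Keiko ∩ Tomás ∩ Wyatt ∩ Eitan: 13:30–13:45, 16:45–17:15.
Keiko ∩ Tomás ∩ Wyatt ∩ Eitan ∩ Kira: 13:30–13:45, 16:45–17:15.
Total common minutes: 15 + 30 = 45.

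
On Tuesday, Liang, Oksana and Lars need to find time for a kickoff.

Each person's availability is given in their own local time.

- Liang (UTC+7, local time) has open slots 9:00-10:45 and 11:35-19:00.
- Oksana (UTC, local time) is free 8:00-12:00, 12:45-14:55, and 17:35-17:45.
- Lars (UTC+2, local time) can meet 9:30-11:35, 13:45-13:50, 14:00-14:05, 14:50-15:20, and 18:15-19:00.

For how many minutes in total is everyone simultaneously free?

100 minutes

Liang → UTC: 02:00–03:45, 04:35–12:00.
Oksana → UTC: 08:00–12:00, 12:45–14:55, 17:35–17:45.
Lars → UTC: 07:30–09:35, 11:45–11:50, 12:00–12:05, 12:50–13:20, 16:15–17:00.
Liang ∩ Oksana: 08:00–12:00.
Liang ∩ Oksana ∩ Lars: 08:00–09:35, 11:45–11:50.
Total common minutes: 95 + 5 = 100.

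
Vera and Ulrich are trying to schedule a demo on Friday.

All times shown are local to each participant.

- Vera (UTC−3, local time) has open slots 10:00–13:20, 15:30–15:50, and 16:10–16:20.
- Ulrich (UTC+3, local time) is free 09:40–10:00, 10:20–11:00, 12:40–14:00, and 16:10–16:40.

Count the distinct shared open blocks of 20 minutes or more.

1

Vera → UTC: 13:00–16:20, 18:30–18:50, 19:10–19:20.
Ulrich → UTC: 06:40–07:00, 07:20–08:00, 09:40–11:00, 13:10–13:40.
Vera ∩ Ulrich: 13:10–13:40.
Windows ≥ 20 min: 13:10–13:40.
That's 1 window.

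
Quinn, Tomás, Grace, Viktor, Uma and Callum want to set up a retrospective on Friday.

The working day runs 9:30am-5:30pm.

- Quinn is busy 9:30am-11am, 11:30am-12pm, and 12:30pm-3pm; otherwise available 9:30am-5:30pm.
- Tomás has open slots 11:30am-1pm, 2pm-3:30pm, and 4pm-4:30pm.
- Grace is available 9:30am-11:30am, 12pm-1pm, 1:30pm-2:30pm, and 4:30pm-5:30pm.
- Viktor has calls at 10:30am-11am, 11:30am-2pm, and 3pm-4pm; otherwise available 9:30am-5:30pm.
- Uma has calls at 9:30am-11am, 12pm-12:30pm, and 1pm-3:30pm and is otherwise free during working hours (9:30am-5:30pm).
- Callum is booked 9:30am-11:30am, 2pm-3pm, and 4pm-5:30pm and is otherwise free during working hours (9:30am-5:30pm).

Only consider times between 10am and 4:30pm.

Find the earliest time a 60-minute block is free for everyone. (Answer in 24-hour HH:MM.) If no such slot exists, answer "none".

Quinn free within 09:30–17:30: 11:00–11:30, 12:00–12:30, 15:00–17:30.
Viktor free within 09:30–17:30: 09:30–10:30, 11:00–11:30, 14:00–15:00, 16:00–17:30.
Uma free within 09:30–17:30: 11:00–12:00, 12:30–13:00, 15:30–17:30.
Callum free within 09:30–17:30: 11:30–14:00, 15:00–16:00.
Quinn ∩ Tomás: 12:00–12:30, 15:00–15:30, 16:00–16:30.
Quinn ∩ Tomás ∩ Grace: 12:00–12:30.
Quinn ∩ Tomás ∩ Grace ∩ Viktor: (none).
Quinn ∩ Tomás ∩ Grace ∩ Viktor ∩ Uma: (none).
Quinn ∩ Tomás ∩ Grace ∩ Viktor ∩ Uma ∩ Callum: (none).
Restricted to 10:00–16:30: (none).
Windows ≥ 60 min: (none).

none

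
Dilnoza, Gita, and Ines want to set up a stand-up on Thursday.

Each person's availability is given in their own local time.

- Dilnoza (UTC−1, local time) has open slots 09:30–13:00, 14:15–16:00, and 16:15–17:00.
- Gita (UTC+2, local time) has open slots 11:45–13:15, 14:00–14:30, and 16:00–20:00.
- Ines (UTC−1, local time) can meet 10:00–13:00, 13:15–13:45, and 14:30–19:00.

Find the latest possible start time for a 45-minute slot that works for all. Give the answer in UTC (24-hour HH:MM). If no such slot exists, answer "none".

Dilnoza → UTC: 10:30–14:00, 15:15–17:00, 17:15–18:00.
Gita → UTC: 09:45–11:15, 12:00–12:30, 14:00–18:00.
Ines → UTC: 11:00–14:00, 14:15–14:45, 15:30–20:00.
Dilnoza ∩ Gita: 10:30–11:15, 12:00–12:30, 15:15–17:00, 17:15–18:00.
Dilnoza ∩ Gita ∩ Ines: 11:00–11:15, 12:00–12:30, 15:30–17:00, 17:15–18:00.
Windows ≥ 45 min: 15:30–17:00, 17:15–18:00.
Latest start in the last window 17:15–18:00 is 18:00 − 45 min = 17:15.

17:15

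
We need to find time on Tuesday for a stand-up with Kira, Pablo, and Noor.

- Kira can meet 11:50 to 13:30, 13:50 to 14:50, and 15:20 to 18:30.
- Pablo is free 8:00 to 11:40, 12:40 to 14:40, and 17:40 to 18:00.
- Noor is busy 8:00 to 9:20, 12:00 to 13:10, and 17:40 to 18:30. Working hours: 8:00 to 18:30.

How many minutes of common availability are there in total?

Noor free within 08:00–18:30: 09:20–12:00, 13:10–17:40.
Kira ∩ Pablo: 12:40–13:30, 13:50–14:40, 17:40–18:00.
Kira ∩ Pablo ∩ Noor: 13:10–13:30, 13:50–14:40.
Total common minutes: 20 + 50 = 70.

70 minutes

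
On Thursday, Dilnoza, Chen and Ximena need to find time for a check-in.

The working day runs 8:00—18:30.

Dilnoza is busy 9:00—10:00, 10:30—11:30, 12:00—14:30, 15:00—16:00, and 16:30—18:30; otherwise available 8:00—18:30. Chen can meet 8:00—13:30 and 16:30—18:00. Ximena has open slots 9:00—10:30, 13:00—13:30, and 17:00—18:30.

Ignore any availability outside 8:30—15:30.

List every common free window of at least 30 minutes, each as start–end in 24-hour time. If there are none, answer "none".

10:00–10:30

Dilnoza free within 08:00–18:30: 08:00–09:00, 10:00–10:30, 11:30–12:00, 14:30–15:00, 16:00–16:30.
Dilnoza ∩ Chen: 08:00–09:00, 10:00–10:30, 11:30–12:00.
Dilnoza ∩ Chen ∩ Ximena: 10:00–10:30.
Restricted to 08:30–15:30: 10:00–10:30.
Windows ≥ 30 min: 10:00–10:30.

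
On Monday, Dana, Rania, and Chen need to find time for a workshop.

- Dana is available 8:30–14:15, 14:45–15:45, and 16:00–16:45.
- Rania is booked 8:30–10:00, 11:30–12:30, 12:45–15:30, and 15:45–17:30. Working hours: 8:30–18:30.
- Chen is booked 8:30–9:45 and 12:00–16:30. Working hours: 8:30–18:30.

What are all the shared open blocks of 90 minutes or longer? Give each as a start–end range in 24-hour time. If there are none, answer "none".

10:00–11:30

Rania free within 08:30–18:30: 10:00–11:30, 12:30–12:45, 15:30–15:45, 17:30–18:30.
Chen free within 08:30–18:30: 09:45–12:00, 16:30–18:30.
Dana ∩ Rania: 10:00–11:30, 12:30–12:45, 15:30–15:45.
Dana ∩ Rania ∩ Chen: 10:00–11:30.
Windows ≥ 90 min: 10:00–11:30.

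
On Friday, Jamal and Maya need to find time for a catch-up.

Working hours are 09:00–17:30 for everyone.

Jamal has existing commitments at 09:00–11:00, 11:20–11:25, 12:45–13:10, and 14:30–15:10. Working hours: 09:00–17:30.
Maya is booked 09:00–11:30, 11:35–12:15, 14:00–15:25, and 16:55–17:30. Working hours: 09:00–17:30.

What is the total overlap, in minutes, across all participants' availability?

Jamal free within 09:00–17:30: 11:00–11:20, 11:25–12:45, 13:10–14:30, 15:10–17:30.
Maya free within 09:00–17:30: 11:30–11:35, 12:15–14:00, 15:25–16:55.
Jamal ∩ Maya: 11:30–11:35, 12:15–12:45, 13:10–14:00, 15:25–16:55.
Total common minutes: 5 + 30 + 50 + 90 = 175.

175 minutes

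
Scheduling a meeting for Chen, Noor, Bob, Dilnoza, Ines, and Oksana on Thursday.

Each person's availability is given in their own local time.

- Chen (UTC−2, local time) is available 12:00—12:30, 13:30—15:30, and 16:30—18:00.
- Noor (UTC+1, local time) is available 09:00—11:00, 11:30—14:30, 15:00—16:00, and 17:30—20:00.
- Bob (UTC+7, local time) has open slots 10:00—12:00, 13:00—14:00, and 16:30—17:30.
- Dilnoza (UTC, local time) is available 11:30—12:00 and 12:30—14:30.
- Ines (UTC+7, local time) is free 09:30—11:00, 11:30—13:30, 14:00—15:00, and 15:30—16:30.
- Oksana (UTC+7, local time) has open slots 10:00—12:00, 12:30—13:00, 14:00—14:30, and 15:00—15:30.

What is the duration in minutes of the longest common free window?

0 minutes

Chen → UTC: 14:00–14:30, 15:30–17:30, 18:30–20:00.
Noor → UTC: 08:00–10:00, 10:30–13:30, 14:00–15:00, 16:30–19:00.
Bob → UTC: 03:00–05:00, 06:00–07:00, 09:30–10:30.
Dilnoza → UTC: 11:30–12:00, 12:30–14:30.
Ines → UTC: 02:30–04:00, 04:30–06:30, 07:00–08:00, 08:30–09:30.
Oksana → UTC: 03:00–05:00, 05:30–06:00, 07:00–07:30, 08:00–08:30.
Chen ∩ Noor: 14:00–14:30, 16:30–17:30, 18:30–19:00.
Chen ∩ Noor ∩ Bob: (none).
Chen ∩ Noor ∩ Bob ∩ Dilnoza: (none).
Chen ∩ Noor ∩ Bob ∩ Dilnoza ∩ Ines: (none).
Chen ∩ Noor ∩ Bob ∩ Dilnoza ∩ Ines ∩ Oksana: (none).
No common window.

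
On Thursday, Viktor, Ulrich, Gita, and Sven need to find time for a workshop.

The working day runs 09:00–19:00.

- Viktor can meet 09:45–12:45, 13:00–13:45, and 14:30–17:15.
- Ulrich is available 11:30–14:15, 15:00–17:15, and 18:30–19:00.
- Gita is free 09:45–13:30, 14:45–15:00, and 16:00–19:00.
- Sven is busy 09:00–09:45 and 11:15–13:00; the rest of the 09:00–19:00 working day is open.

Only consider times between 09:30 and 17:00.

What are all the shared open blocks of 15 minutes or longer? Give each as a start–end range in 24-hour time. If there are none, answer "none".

13:00–13:30, 16:00–17:00

Sven free within 09:00–19:00: 09:45–11:15, 13:00–19:00.
Viktor ∩ Ulrich: 11:30–12:45, 13:00–13:45, 15:00–17:15.
Viktor ∩ Ulrich ∩ Gita: 11:30–12:45, 13:00–13:30, 16:00–17:15.
Viktor ∩ Ulrich ∩ Gita ∩ Sven: 13:00–13:30, 16:00–17:15.
Restricted to 09:30–17:00: 13:00–13:30, 16:00–17:00.
Windows ≥ 15 min: 13:00–13:30, 16:00–17:00.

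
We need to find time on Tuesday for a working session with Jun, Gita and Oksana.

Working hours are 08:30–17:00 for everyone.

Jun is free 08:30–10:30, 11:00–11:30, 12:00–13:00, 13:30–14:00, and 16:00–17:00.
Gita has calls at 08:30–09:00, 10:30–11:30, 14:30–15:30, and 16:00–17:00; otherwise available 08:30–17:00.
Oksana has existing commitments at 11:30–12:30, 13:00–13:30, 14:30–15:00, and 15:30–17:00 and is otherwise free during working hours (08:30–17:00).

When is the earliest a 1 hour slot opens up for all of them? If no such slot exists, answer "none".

Gita free within 08:30–17:00: 09:00–10:30, 11:30–14:30, 15:30–16:00.
Oksana free within 08:30–17:00: 08:30–11:30, 12:30–13:00, 13:30–14:30, 15:00–15:30.
Jun ∩ Gita: 09:00–10:30, 12:00–13:00, 13:30–14:00.
Jun ∩ Gita ∩ Oksana: 09:00–10:30, 12:30–13:00, 13:30–14:00.
Windows ≥ 60 min: 09:00–10:30.
Earliest such window starts at 09:00.

09:00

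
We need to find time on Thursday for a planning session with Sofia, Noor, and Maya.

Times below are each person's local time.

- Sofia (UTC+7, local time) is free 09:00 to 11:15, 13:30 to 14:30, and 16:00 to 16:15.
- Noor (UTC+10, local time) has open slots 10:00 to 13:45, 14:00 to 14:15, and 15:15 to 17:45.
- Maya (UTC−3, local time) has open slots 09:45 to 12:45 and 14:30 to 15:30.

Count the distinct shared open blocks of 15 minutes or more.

0

Sofia → UTC: 02:00–04:15, 06:30–07:30, 09:00–09:15.
Noor → UTC: 00:00–03:45, 04:00–04:15, 05:15–07:45.
Maya → UTC: 12:45–15:45, 17:30–18:30.
Sofia ∩ Noor: 02:00–03:45, 04:00–04:15, 06:30–07:30.
Sofia ∩ Noor ∩ Maya: (none).
Windows ≥ 15 min: (none).
That's 0 windows.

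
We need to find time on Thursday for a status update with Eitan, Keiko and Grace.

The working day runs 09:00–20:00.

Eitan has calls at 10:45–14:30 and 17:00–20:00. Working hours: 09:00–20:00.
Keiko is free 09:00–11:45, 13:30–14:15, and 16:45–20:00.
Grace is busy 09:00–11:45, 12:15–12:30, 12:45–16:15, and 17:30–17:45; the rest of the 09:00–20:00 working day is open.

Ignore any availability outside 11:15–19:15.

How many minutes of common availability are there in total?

Eitan free within 09:00–20:00: 09:00–10:45, 14:30–17:00.
Grace free within 09:00–20:00: 11:45–12:15, 12:30–12:45, 16:15–17:30, 17:45–20:00.
Eitan ∩ Keiko: 09:00–10:45, 16:45–17:00.
Eitan ∩ Keiko ∩ Grace: 16:45–17:00.
Restricted to 11:15–19:15: 16:45–17:00.
Total common minutes: 15.

15 minutes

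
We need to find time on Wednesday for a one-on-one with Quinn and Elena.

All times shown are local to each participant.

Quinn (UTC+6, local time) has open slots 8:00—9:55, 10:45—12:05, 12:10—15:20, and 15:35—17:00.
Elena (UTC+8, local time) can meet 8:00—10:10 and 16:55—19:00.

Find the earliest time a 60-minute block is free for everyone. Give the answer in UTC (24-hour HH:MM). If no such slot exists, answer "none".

Quinn → UTC: 02:00–03:55, 04:45–06:05, 06:10–09:20, 09:35–11:00.
Elena → UTC: 00:00–02:10, 08:55–11:00.
Quinn ∩ Elena: 02:00–02:10, 08:55–09:20, 09:35–11:00.
Windows ≥ 60 min: 09:35–11:00.
Earliest such window starts at 09:35.

09:35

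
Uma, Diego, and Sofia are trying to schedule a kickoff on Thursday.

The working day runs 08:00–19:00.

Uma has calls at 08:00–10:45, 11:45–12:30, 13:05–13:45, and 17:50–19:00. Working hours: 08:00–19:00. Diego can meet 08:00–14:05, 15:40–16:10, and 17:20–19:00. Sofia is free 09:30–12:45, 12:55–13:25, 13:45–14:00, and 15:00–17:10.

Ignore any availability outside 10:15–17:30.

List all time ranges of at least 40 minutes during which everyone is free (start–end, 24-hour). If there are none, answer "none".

Uma free within 08:00–19:00: 10:45–11:45, 12:30–13:05, 13:45–17:50.
Uma ∩ Diego: 10:45–11:45, 12:30–13:05, 13:45–14:05, 15:40–16:10, 17:20–17:50.
Uma ∩ Diego ∩ Sofia: 10:45–11:45, 12:30–12:45, 12:55–13:05, 13:45–14:00, 15:40–16:10.
Restricted to 10:15–17:30: 10:45–11:45, 12:30–12:45, 12:55–13:05, 13:45–14:00, 15:40–16:10.
Windows ≥ 40 min: 10:45–11:45.

10:45–11:45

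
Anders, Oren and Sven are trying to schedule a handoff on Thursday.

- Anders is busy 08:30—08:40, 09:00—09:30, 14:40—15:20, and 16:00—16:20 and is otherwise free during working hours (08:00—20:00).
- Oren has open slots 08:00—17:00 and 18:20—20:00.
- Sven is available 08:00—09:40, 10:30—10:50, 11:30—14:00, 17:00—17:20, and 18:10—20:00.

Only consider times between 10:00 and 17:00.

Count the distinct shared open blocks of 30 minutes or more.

1

Anders free within 08:00–20:00: 08:00–08:30, 08:40–09:00, 09:30–14:40, 15:20–16:00, 16:20–20:00.
Anders ∩ Oren: 08:00–08:30, 08:40–09:00, 09:30–14:40, 15:20–16:00, 16:20–17:00, 18:20–20:00.
Anders ∩ Oren ∩ Sven: 08:00–08:30, 08:40–09:00, 09:30–09:40, 10:30–10:50, 11:30–14:00, 18:20–20:00.
Restricted to 10:00–17:00: 10:30–10:50, 11:30–14:00.
Windows ≥ 30 min: 11:30–14:00.
That's 1 window.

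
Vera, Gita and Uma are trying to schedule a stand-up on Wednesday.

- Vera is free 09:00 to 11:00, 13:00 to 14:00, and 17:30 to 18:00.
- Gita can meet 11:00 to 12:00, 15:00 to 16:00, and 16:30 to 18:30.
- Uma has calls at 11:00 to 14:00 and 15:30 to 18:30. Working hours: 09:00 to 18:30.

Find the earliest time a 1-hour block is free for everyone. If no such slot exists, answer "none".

Uma free within 09:00–18:30: 09:00–11:00, 14:00–15:30.
Vera ∩ Gita: 17:30–18:00.
Vera ∩ Gita ∩ Uma: (none).
Windows ≥ 60 min: (none).

none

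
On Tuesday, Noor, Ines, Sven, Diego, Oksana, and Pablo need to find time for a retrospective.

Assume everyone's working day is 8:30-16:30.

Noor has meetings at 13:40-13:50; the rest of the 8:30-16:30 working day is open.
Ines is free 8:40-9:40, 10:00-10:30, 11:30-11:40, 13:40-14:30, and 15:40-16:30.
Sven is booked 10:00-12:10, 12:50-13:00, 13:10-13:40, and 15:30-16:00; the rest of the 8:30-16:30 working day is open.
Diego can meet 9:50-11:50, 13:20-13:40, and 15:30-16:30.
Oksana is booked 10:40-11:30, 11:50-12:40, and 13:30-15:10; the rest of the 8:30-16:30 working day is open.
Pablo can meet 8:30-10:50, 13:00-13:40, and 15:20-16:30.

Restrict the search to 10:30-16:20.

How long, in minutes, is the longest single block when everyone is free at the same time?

20 minutes

Noor free within 08:30–16:30: 08:30–13:40, 13:50–16:30.
Sven free within 08:30–16:30: 08:30–10:00, 12:10–12:50, 13:00–13:10, 13:40–15:30, 16:00–16:30.
Oksana free within 08:30–16:30: 08:30–10:40, 11:30–11:50, 12:40–13:30, 15:10–16:30.
Noor ∩ Ines: 08:40–09:40, 10:00–10:30, 11:30–11:40, 13:50–14:30, 15:40–16:30.
Noor ∩ Ines ∩ Sven: 08:40–09:40, 13:50–14:30, 16:00–16:30.
Noor ∩ Ines ∩ Sven ∩ Diego: 16:00–16:30.
Noor ∩ Ines ∩ Sven ∩ Diego ∩ Oksana: 16:00–16:30.
Noor ∩ Ines ∩ Sven ∩ Diego ∩ Oksana ∩ Pablo: 16:00–16:30.
Restricted to 10:30–16:20: 16:00–16:20.
Single common window of 20 minutes.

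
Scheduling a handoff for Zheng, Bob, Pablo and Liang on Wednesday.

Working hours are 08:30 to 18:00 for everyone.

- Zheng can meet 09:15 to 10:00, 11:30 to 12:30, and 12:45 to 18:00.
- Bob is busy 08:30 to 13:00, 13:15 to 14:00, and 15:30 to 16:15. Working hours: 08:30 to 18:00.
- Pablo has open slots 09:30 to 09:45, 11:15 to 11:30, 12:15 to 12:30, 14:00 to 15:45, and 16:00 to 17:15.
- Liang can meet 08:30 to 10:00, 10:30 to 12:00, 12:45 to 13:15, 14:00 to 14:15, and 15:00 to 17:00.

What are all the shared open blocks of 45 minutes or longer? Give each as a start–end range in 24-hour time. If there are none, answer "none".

16:15–17:00

Bob free within 08:30–18:00: 13:00–13:15, 14:00–15:30, 16:15–18:00.
Zheng ∩ Bob: 13:00–13:15, 14:00–15:30, 16:15–18:00.
Zheng ∩ Bob ∩ Pablo: 14:00–15:30, 16:15–17:15.
Zheng ∩ Bob ∩ Pablo ∩ Liang: 14:00–14:15, 15:00–15:30, 16:15–17:00.
Windows ≥ 45 min: 16:15–17:00.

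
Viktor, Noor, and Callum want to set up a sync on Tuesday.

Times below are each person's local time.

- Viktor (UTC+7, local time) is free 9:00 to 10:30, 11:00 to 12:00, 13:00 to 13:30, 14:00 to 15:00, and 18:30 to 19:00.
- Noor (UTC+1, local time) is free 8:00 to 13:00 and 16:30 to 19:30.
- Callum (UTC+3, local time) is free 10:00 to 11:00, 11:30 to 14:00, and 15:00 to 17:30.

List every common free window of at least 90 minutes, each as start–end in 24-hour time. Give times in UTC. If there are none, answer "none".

none

Viktor → UTC: 02:00–03:30, 04:00–05:00, 06:00–06:30, 07:00–08:00, 11:30–12:00.
Noor → UTC: 07:00–12:00, 15:30–18:30.
Callum → UTC: 07:00–08:00, 08:30–11:00, 12:00–14:30.
Viktor ∩ Noor: 07:00–08:00, 11:30–12:00.
Viktor ∩ Noor ∩ Callum: 07:00–08:00.
Windows ≥ 90 min: (none).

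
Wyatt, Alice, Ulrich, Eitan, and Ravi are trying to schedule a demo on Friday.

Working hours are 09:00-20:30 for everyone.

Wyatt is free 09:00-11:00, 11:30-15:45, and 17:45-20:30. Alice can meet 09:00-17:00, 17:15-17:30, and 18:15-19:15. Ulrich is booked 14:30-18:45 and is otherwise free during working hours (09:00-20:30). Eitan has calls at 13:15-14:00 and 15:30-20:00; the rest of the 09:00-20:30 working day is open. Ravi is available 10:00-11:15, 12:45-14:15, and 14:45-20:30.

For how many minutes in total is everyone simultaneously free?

105 minutes

Ulrich free within 09:00–20:30: 09:00–14:30, 18:45–20:30.
Eitan free within 09:00–20:30: 09:00–13:15, 14:00–15:30, 20:00–20:30.
Wyatt ∩ Alice: 09:00–11:00, 11:30–15:45, 18:15–19:15.
Wyatt ∩ Alice ∩ Ulrich: 09:00–11:00, 11:30–14:30, 18:45–19:15.
Wyatt ∩ Alice ∩ Ulrich ∩ Eitan: 09:00–11:00, 11:30–13:15, 14:00–14:30.
Wyatt ∩ Alice ∩ Ulrich ∩ Eitan ∩ Ravi: 10:00–11:00, 12:45–13:15, 14:00–14:15.
Total common minutes: 60 + 30 + 15 = 105.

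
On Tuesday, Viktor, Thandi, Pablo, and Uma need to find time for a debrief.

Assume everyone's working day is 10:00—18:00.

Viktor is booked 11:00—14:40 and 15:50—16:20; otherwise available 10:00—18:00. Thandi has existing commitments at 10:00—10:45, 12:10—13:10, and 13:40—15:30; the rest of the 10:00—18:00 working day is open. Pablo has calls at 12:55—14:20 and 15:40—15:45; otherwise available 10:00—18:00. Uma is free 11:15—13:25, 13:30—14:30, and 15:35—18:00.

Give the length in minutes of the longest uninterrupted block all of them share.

Viktor free within 10:00–18:00: 10:00–11:00, 14:40–15:50, 16:20–18:00.
Thandi free within 10:00–18:00: 10:45–12:10, 13:10–13:40, 15:30–18:00.
Pablo free within 10:00–18:00: 10:00–12:55, 14:20–15:40, 15:45–18:00.
Viktor ∩ Thandi: 10:45–11:00, 15:30–15:50, 16:20–18:00.
Viktor ∩ Thandi ∩ Pablo: 10:45–11:00, 15:30–15:40, 15:45–15:50, 16:20–18:00.
Viktor ∩ Thandi ∩ Pablo ∩ Uma: 15:35–15:40, 15:45–15:50, 16:20–18:00.
Common window lengths: 5, 5, 100 min; longest is 100.

100 minutes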